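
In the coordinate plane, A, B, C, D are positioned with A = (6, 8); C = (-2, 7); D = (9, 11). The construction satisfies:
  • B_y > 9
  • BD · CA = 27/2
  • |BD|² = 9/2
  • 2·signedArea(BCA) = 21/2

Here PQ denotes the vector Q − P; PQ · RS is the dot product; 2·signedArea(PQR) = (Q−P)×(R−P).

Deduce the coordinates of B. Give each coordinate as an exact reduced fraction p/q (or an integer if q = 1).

1. B_x = 15/2  [2·signedArea(BCA) = 21/2 ∩ BD · CA = 27/2]
2. B_y = 19/2  [2·signedArea(BCA) = 21/2 ∩ BD · CA = 27/2]
   → B = (15/2, 19/2)

B = (15/2, 19/2)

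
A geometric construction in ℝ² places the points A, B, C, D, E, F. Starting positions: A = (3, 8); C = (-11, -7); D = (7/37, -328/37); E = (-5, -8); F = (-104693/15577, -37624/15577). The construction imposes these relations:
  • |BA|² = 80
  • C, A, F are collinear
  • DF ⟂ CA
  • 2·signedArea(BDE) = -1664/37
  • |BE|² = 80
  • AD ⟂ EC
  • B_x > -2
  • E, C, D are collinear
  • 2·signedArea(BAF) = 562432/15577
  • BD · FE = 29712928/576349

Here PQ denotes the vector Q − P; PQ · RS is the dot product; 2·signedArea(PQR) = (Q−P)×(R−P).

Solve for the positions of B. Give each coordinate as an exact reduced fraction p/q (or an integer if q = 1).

B = (-1, 0)

1. B_x = -1  [2·signedArea(BDE) = -1664/37 ∩ BD · FE = 29712928/576349]
2. B_y = 0  [2·signedArea(BDE) = -1664/37 ∩ BD · FE = 29712928/576349]
   → B = (-1, 0)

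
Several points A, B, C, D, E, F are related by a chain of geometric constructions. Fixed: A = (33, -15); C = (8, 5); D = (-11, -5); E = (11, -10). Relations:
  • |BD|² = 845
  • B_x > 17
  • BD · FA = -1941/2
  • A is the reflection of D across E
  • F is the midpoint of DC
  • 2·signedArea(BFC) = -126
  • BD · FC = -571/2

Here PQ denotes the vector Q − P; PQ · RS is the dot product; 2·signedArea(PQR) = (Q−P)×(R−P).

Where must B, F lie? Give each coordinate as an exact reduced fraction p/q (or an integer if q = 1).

B = (18, -3)
F = (-3/2, 0)

1. F_x = -3/2  [F is the midpoint of DC]
2. F_y = 0  [F is the midpoint of DC]
   → F = (-3/2, 0)
3. B_x = 18  [2·signedArea(BFC) = -126 ∩ BD · FA = -1941/2]
4. B_y = -3  [2·signedArea(BFC) = -126 ∩ BD · FA = -1941/2]
   → B = (18, -3)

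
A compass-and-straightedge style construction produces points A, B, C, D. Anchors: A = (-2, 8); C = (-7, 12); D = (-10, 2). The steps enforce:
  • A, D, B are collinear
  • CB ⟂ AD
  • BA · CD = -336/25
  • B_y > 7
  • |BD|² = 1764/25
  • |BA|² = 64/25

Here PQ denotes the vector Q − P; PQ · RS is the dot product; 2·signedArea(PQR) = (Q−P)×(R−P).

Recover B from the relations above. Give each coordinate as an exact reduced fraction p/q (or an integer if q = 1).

1. B_x = -82/25  [A, D, B are collinear ∩ CB ⟂ AD]
2. B_y = 176/25  [A, D, B are collinear ∩ CB ⟂ AD]
   → B = (-82/25, 176/25)

B = (-82/25, 176/25)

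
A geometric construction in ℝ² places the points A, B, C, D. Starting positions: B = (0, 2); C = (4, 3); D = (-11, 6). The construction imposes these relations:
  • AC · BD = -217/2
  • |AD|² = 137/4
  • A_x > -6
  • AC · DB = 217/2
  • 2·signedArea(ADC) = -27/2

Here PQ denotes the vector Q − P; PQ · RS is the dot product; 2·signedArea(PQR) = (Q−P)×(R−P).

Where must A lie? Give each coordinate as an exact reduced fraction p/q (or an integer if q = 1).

1. A_x = -11/2  [2·signedArea(ADC) = -27/2 ∩ AC · BD = -217/2]
2. A_y = 4  [2·signedArea(ADC) = -27/2 ∩ AC · BD = -217/2]
   → A = (-11/2, 4)

A = (-11/2, 4)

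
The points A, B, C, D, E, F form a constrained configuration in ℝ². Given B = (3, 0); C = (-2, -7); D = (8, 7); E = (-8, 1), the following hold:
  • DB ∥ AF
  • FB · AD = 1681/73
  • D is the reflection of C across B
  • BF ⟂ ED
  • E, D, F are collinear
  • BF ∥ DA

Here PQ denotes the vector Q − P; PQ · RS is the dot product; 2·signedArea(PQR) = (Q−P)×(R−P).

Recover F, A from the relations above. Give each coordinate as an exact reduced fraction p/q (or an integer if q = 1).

1. F_x = 96/73  [E, D, F are collinear ∩ BF ⟂ ED]
2. F_y = 328/73  [E, D, F are collinear ∩ BF ⟂ ED]
   → F = (96/73, 328/73)
3. A_x = 461/73  [DB ∥ AF ∩ BF ∥ DA]
4. A_y = 839/73  [DB ∥ AF ∩ BF ∥ DA]
   → A = (461/73, 839/73)

A = (461/73, 839/73)
F = (96/73, 328/73)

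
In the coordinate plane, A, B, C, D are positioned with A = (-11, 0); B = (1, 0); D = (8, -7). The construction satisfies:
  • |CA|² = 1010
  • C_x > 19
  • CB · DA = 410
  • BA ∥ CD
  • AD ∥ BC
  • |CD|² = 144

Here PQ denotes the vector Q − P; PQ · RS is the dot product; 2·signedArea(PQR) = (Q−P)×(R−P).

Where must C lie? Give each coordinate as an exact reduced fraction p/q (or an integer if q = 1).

1. C_x = 20  [BA ∥ CD ∩ AD ∥ BC]
2. C_y = -7  [BA ∥ CD ∩ AD ∥ BC]
   → C = (20, -7)

C = (20, -7)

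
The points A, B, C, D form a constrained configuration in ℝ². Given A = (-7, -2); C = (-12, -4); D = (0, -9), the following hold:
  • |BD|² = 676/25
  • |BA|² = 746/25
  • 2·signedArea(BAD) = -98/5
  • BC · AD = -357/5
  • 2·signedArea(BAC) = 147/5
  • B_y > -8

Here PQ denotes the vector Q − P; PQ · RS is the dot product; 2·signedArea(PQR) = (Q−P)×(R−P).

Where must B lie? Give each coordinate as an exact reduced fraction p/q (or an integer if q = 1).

B = (-24/5, -7)

1. B_x = -24/5  [2·signedArea(BAC) = 147/5 ∩ BC · AD = -357/5]
2. B_y = -7  [2·signedArea(BAC) = 147/5 ∩ BC · AD = -357/5]
   → B = (-24/5, -7)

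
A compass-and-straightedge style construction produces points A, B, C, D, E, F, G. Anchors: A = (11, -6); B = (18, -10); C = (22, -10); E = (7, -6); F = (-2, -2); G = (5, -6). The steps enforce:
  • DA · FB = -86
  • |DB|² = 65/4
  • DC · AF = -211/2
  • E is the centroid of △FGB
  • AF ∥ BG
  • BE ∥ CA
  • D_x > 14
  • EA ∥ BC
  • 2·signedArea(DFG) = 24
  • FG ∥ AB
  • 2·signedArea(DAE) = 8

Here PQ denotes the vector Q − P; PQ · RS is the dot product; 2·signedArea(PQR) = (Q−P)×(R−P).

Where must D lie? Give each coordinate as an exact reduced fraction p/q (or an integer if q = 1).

1. D_x = 29/2  [DA · FB = -86 ∩ 2·signedArea(DFG) = 24]
2. D_y = -8  [DA · FB = -86 ∩ 2·signedArea(DFG) = 24]
   → D = (29/2, -8)

D = (29/2, -8)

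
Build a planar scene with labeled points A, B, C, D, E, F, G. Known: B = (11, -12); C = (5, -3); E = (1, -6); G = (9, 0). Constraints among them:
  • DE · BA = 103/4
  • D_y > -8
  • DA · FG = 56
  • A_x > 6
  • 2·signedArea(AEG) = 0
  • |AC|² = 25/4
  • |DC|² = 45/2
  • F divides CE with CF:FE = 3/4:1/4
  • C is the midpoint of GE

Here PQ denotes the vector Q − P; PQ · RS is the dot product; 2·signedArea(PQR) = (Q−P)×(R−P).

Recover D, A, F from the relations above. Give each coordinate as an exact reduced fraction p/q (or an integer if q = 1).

1. A_x = 7  [line -6·x + 8·y + 54 = 0 ∩ |AC|² = 25/4]
2. A_y = -3/2  [line -6·x + 8·y + 54 = 0 ∩ |AC|² = 25/4]
   → A = (7, -3/2)
3. F_x = 2  [F divides CE with CF:FE = 3/4:1/4]
4. F_y = -21/4  [F divides CE with CF:FE = 3/4:1/4]
   → F = (2, -21/4)
5. D_x = 7/2  [DA · FG = 56 ∩ DE · BA = 103/4]
6. D_y = -15/2  [DA · FG = 56 ∩ DE · BA = 103/4]
   → D = (7/2, -15/2)

A = (7, -3/2)
D = (7/2, -15/2)
F = (2, -21/4)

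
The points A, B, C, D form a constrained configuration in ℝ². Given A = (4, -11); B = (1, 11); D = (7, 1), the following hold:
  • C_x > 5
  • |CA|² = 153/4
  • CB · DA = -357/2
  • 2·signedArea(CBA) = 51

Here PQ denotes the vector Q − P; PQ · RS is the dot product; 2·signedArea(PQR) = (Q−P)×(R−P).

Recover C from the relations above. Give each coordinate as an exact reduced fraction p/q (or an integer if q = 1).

C = (11/2, -5)

1. C_x = 11/2  [2·signedArea(CBA) = 51 ∩ CB · DA = -357/2]
2. C_y = -5  [2·signedArea(CBA) = 51 ∩ CB · DA = -357/2]
   → C = (11/2, -5)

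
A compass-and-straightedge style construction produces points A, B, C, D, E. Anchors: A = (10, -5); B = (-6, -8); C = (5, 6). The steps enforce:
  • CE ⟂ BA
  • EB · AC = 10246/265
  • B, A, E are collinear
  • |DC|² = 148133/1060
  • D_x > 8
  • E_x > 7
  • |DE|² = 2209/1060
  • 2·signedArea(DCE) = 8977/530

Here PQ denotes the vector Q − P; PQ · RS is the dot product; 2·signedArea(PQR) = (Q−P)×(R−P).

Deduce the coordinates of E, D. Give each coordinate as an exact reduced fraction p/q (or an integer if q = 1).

1. E_x = 1898/265  [B, A, E are collinear ∩ CE ⟂ BA]
2. E_y = -1466/265  [B, A, E are collinear ∩ CE ⟂ BA]
   → E = (1898/265, -1466/265)
3. D_x = 2274/265  [line 3056/265·x + 573/265·y + -46413/530 = 0 ∩ |DC|² = 148133/1060]
4. D_y = -2791/530  [line 3056/265·x + 573/265·y + -46413/530 = 0 ∩ |DC|² = 148133/1060]
   → D = (2274/265, -2791/530)

D = (2274/265, -2791/530)
E = (1898/265, -1466/265)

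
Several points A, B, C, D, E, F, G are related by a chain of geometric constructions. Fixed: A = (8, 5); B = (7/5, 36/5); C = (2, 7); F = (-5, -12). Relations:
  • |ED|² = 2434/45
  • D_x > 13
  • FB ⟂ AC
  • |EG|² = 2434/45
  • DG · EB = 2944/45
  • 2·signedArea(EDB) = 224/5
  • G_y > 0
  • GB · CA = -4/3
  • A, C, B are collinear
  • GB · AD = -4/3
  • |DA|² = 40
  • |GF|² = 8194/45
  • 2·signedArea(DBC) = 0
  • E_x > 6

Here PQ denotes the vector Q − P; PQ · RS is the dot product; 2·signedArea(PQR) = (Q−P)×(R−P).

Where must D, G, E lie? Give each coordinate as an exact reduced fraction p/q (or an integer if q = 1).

1. D_x = 14  [line 1/5·x + 3/5·y + -23/5 = 0 ∩ |DA|² = 40]
2. D_y = 3  [line 1/5·x + 3/5·y + -23/5 = 0 ∩ |DA|² = 40]
   → D = (14, 3)
3. G_x = -8/15  [line -6·x + 2·y + -14/3 = 0 ∩ |GF|² = 8194/45]
4. G_y = 11/15  [line -6·x + 2·y + -14/3 = 0 ∩ |GF|² = 8194/45]
   → G = (-8/15, 11/15)
5. E_x = 101/15  [2·signedArea(EDB) = 224/5 ∩ DG · EB = 2944/45]
6. E_y = 28/15  [2·signedArea(EDB) = 224/5 ∩ DG · EB = 2944/45]
   → E = (101/15, 28/15)

D = (14, 3)
E = (101/15, 28/15)
G = (-8/15, 11/15)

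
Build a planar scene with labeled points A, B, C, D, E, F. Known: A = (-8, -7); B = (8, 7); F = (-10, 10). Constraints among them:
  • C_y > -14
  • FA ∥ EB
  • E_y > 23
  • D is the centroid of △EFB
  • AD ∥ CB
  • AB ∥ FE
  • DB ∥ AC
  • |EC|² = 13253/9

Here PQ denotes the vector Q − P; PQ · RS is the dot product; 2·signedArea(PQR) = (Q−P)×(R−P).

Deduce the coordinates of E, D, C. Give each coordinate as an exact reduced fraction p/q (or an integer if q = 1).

1. E_x = 6  [FA ∥ EB ∩ AB ∥ FE]
2. E_y = 24  [FA ∥ EB ∩ AB ∥ FE]
   → E = (6, 24)
3. D_x = 4/3  [D is the centroid of △EFB]
4. D_y = 41/3  [D is the centroid of △EFB]
   → D = (4/3, 41/3)
5. C_x = -4/3  [AD ∥ CB ∩ DB ∥ AC]
6. C_y = -41/3  [AD ∥ CB ∩ DB ∥ AC]
   → C = (-4/3, -41/3)

C = (-4/3, -41/3)
D = (4/3, 41/3)
E = (6, 24)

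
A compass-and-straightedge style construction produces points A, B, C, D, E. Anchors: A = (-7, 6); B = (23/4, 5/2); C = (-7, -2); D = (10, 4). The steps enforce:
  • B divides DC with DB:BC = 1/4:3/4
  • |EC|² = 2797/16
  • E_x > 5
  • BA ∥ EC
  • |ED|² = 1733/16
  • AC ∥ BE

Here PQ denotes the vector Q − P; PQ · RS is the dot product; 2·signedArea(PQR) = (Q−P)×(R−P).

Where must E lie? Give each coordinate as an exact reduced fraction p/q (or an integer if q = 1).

1. E_x = 23/4  [BA ∥ EC ∩ AC ∥ BE]
2. E_y = -11/2  [BA ∥ EC ∩ AC ∥ BE]
   → E = (23/4, -11/2)

E = (23/4, -11/2)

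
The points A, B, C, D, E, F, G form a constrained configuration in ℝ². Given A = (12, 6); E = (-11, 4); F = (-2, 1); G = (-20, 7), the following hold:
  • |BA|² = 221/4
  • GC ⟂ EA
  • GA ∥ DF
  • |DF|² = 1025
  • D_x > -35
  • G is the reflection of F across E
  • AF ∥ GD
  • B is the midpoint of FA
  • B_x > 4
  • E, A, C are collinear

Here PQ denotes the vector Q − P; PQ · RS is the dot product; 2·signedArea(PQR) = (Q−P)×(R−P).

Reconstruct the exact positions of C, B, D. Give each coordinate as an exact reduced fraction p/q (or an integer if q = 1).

1. C_x = -10486/533  [E, A, C are collinear ∩ GC ⟂ EA]
2. C_y = 1730/533  [E, A, C are collinear ∩ GC ⟂ EA]
   → C = (-10486/533, 1730/533)
3. B_x = 5  [B is the midpoint of FA]
4. B_y = 7/2  [B is the midpoint of FA]
   → B = (5, 7/2)
5. D_x = -34  [GA ∥ DF ∩ AF ∥ GD]
6. D_y = 2  [GA ∥ DF ∩ AF ∥ GD]
   → D = (-34, 2)

B = (5, 7/2)
C = (-10486/533, 1730/533)
D = (-34, 2)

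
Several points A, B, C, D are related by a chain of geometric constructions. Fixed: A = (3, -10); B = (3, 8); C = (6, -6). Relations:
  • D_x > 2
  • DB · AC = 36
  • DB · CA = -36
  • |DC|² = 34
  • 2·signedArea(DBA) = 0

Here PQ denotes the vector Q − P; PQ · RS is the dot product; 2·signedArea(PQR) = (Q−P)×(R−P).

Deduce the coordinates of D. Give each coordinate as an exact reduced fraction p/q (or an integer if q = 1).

1. D_x = 3  [2·signedArea(DBA) = 0 ∩ DB · AC = 36]
2. D_y = -1  [2·signedArea(DBA) = 0 ∩ DB · AC = 36]
   → D = (3, -1)

D = (3, -1)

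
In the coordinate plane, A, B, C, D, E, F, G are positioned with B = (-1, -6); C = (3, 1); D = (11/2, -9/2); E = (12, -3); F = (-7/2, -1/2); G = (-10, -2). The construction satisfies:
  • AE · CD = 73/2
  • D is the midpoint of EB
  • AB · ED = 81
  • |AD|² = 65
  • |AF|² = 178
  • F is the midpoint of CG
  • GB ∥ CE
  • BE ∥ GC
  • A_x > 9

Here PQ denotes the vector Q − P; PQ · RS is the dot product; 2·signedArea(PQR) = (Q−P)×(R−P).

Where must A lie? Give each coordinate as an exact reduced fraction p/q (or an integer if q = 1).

1. A_x = 19/2  [AB · ED = 81 ∩ AE · CD = 73/2]
2. A_y = 5/2  [AB · ED = 81 ∩ AE · CD = 73/2]
   → A = (19/2, 5/2)

A = (19/2, 5/2)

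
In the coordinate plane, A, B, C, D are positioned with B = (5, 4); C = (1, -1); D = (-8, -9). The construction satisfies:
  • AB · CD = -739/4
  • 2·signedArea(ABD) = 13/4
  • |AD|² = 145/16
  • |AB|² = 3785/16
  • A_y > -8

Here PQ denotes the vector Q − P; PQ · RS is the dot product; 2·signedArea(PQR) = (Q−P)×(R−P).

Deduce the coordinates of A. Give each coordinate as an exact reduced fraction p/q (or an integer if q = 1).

A = (-23/4, -7)

1. A_x = -23/4  [2·signedArea(ABD) = 13/4 ∩ AB · CD = -739/4]
2. A_y = -7  [2·signedArea(ABD) = 13/4 ∩ AB · CD = -739/4]
   → A = (-23/4, -7)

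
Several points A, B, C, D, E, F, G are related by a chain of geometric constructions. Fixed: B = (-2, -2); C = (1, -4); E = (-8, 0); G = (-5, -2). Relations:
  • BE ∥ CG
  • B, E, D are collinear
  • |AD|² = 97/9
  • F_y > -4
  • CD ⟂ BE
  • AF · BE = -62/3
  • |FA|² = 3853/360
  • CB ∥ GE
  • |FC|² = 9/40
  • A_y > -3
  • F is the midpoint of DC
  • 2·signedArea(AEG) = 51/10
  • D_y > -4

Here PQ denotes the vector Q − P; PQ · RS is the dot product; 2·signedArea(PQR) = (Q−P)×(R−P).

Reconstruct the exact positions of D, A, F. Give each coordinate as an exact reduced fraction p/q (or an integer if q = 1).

A = (-19/10, -71/30)
D = (13/10, -31/10)
F = (23/20, -71/20)

1. D_x = 13/10  [B, E, D are collinear ∩ CD ⟂ BE]
2. D_y = -31/10  [B, E, D are collinear ∩ CD ⟂ BE]
   → D = (13/10, -31/10)
3. A_x = -19/10  [line 2·x + 3·y + 109/10 = 0 ∩ |AD|² = 97/9]
4. A_y = -71/30  [line 2·x + 3·y + 109/10 = 0 ∩ |AD|² = 97/9]
   → A = (-19/10, -71/30)
5. F_x = 23/20  [F is the midpoint of DC]
6. F_y = -71/20  [F is the midpoint of DC]
   → F = (23/20, -71/20)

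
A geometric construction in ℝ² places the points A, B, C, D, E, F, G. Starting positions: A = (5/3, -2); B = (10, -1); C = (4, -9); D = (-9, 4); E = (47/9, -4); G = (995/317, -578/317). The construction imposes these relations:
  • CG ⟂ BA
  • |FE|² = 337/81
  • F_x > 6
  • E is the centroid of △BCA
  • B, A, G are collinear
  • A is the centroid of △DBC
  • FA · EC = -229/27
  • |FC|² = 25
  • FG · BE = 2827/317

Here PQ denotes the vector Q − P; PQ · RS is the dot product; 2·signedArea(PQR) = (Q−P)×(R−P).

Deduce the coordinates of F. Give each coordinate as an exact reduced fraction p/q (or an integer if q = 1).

1. F_x = 7  [FA · EC = -229/27 ∩ FG · BE = 2827/317]
2. F_y = -5  [FA · EC = -229/27 ∩ FG · BE = 2827/317]
   → F = (7, -5)

F = (7, -5)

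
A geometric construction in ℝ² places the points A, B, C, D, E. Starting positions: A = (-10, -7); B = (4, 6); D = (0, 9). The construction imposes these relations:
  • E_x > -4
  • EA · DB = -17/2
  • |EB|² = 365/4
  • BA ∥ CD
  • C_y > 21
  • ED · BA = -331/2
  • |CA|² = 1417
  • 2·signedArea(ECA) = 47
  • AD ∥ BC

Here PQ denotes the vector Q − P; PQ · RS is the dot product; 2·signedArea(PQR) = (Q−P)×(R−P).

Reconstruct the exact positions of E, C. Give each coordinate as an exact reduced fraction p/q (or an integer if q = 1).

1. E_x = -3  [ED · BA = -331/2 ∩ EA · DB = -17/2]
2. E_y = -1/2  [ED · BA = -331/2 ∩ EA · DB = -17/2]
   → E = (-3, -1/2)
3. C_x = 14  [2·signedArea(ECA) = 47 ∩ AD ∥ BC]
4. C_y = 22  [2·signedArea(ECA) = 47 ∩ AD ∥ BC]
   → C = (14, 22)

C = (14, 22)
E = (-3, -1/2)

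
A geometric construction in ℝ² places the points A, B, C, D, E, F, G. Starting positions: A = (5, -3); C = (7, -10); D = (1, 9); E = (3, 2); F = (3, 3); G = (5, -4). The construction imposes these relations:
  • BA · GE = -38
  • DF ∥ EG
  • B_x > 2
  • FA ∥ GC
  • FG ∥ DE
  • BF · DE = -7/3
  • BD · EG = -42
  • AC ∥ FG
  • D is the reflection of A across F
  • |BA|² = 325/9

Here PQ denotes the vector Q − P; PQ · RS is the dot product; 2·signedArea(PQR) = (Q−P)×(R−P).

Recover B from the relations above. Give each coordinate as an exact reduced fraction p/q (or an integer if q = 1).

1. B_x = 3  [BD · EG = -42 ∩ BF · DE = -7/3]
2. B_y = 8/3  [BD · EG = -42 ∩ BF · DE = -7/3]
   → B = (3, 8/3)

B = (3, 8/3)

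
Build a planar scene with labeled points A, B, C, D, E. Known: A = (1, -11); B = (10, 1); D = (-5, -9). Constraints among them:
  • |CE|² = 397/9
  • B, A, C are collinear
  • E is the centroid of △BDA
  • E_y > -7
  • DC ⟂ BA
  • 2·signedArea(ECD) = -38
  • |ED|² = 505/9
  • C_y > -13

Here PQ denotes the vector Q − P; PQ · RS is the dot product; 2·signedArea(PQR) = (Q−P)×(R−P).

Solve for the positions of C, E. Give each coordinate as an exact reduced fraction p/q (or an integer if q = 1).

C = (-1/5, -63/5)
E = (2, -19/3)

1. C_x = -1/5  [B, A, C are collinear ∩ DC ⟂ BA]
2. C_y = -63/5  [B, A, C are collinear ∩ DC ⟂ BA]
   → C = (-1/5, -63/5)
3. E_x = 2  [E is the centroid of △BDA]
4. E_y = -19/3  [E is the centroid of △BDA]
   → E = (2, -19/3)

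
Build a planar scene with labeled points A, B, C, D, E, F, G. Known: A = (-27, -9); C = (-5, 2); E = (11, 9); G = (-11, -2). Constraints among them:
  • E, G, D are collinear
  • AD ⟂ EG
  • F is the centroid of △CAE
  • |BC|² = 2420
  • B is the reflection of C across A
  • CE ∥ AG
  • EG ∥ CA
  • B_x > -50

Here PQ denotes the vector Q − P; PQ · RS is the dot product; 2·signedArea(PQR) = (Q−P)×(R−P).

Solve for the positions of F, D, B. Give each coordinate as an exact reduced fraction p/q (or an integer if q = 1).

B = (-49, -20)
D = (-133/5, -49/5)
F = (-7, 2/3)

1. F_x = -7  [F is the centroid of △CAE]
2. F_y = 2/3  [F is the centroid of △CAE]
   → F = (-7, 2/3)
3. D_x = -133/5  [E, G, D are collinear ∩ AD ⟂ EG]
4. D_y = -49/5  [E, G, D are collinear ∩ AD ⟂ EG]
   → D = (-133/5, -49/5)
5. B_x = -49  [B is the reflection of C across A]
6. B_y = -20  [B is the reflection of C across A]
   → B = (-49, -20)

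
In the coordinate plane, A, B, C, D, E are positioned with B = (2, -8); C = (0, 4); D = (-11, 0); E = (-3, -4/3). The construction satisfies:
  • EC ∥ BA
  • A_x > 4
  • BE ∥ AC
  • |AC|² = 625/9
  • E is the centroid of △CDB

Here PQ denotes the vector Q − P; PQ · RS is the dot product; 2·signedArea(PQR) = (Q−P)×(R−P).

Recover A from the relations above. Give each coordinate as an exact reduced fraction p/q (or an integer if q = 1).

1. A_x = 5  [BE ∥ AC ∩ EC ∥ BA]
2. A_y = -8/3  [BE ∥ AC ∩ EC ∥ BA]
   → A = (5, -8/3)

A = (5, -8/3)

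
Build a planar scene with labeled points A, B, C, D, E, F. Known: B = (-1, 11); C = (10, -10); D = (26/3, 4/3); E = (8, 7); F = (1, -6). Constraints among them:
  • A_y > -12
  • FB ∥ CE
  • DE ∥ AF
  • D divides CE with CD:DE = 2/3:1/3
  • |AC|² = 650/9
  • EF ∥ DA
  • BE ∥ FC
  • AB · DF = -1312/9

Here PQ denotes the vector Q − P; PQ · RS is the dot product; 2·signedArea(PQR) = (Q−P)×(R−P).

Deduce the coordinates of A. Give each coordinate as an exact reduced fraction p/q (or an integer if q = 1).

A = (5/3, -35/3)

1. A_x = 5/3  [DE ∥ AF ∩ EF ∥ DA]
2. A_y = -35/3  [DE ∥ AF ∩ EF ∥ DA]
   → A = (5/3, -35/3)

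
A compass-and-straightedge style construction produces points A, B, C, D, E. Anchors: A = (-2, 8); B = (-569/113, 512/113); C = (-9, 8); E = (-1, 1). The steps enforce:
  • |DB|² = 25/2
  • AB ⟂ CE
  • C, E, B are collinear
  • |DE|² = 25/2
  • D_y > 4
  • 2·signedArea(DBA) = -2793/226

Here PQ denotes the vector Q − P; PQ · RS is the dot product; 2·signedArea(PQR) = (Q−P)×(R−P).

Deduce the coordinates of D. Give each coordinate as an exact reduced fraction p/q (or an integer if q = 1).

D = (-3/2, 9/2)

1. D_x = -3/2  [line -392/113·x + 343/113·y + -4263/226 = 0 ∩ |DB|² = 25/2]
2. D_y = 9/2  [line -392/113·x + 343/113·y + -4263/226 = 0 ∩ |DB|² = 25/2]
   → D = (-3/2, 9/2)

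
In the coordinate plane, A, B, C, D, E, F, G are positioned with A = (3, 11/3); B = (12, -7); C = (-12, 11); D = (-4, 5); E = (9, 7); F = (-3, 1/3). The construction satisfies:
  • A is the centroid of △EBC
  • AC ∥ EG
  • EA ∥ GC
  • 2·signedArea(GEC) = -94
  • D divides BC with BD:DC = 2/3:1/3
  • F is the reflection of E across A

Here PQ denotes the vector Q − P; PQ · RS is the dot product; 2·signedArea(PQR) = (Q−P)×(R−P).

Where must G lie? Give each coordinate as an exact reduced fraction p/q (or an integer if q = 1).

1. G_x = -6  [EA ∥ GC ∩ AC ∥ EG]
2. G_y = 43/3  [EA ∥ GC ∩ AC ∥ EG]
   → G = (-6, 43/3)

G = (-6, 43/3)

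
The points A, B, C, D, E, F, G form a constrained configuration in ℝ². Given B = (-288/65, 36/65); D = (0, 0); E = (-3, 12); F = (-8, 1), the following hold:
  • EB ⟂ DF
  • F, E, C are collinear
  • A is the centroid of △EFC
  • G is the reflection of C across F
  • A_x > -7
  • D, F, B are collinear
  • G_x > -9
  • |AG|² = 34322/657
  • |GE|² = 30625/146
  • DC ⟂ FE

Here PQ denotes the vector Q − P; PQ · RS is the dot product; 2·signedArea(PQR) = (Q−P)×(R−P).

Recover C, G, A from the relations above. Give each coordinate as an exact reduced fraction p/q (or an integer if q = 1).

A = (-2629/438, 2363/438)
C = (-1023/146, 465/146)
G = (-1313/146, -173/146)

1. C_x = -1023/146  [F, E, C are collinear ∩ DC ⟂ FE]
2. C_y = 465/146  [F, E, C are collinear ∩ DC ⟂ FE]
   → C = (-1023/146, 465/146)
3. G_x = -1313/146  [G is the reflection of C across F]
4. G_y = -173/146  [G is the reflection of C across F]
   → G = (-1313/146, -173/146)
5. A_x = -2629/438  [A is the centroid of △EFC]
6. A_y = 2363/438  [A is the centroid of △EFC]
   → A = (-2629/438, 2363/438)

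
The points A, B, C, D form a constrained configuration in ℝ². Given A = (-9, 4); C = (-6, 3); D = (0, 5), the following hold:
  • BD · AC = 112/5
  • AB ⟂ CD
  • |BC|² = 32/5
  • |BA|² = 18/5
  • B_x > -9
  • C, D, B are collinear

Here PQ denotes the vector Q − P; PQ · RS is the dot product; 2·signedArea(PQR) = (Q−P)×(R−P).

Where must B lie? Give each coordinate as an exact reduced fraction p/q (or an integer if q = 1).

1. B_x = -42/5  [C, D, B are collinear ∩ AB ⟂ CD]
2. B_y = 11/5  [C, D, B are collinear ∩ AB ⟂ CD]
   → B = (-42/5, 11/5)

B = (-42/5, 11/5)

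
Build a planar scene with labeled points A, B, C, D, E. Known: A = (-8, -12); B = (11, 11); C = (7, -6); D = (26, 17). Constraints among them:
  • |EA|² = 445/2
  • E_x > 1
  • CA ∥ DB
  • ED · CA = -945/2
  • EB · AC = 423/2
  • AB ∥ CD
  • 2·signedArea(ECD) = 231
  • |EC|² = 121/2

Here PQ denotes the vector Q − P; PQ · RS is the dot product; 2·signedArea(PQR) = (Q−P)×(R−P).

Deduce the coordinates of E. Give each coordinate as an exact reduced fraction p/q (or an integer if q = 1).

1. E_x = 3/2  [ED · CA = -945/2 ∩ 2·signedArea(ECD) = 231]
2. E_y = -1/2  [ED · CA = -945/2 ∩ 2·signedArea(ECD) = 231]
   → E = (3/2, -1/2)

E = (3/2, -1/2)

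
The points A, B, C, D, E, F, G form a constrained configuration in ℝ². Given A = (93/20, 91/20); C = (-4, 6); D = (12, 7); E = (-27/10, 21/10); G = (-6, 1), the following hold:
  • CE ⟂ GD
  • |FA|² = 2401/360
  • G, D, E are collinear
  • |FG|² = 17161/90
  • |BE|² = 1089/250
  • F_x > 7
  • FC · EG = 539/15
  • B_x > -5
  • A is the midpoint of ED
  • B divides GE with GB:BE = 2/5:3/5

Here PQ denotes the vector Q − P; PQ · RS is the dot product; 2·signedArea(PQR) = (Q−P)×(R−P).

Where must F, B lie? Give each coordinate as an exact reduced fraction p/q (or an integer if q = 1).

B = (-117/25, 36/25)
F = (71/10, 161/30)

1. F_x = 71/10  [line 33/10·x + 11/10·y + -88/3 = 0 ∩ |FG|² = 17161/90]
2. F_y = 161/30  [line 33/10·x + 11/10·y + -88/3 = 0 ∩ |FG|² = 17161/90]
   → F = (71/10, 161/30)
3. B_x = -117/25  [B divides GE with GB:BE = 2/5:3/5]
4. B_y = 36/25  [B divides GE with GB:BE = 2/5:3/5]
   → B = (-117/25, 36/25)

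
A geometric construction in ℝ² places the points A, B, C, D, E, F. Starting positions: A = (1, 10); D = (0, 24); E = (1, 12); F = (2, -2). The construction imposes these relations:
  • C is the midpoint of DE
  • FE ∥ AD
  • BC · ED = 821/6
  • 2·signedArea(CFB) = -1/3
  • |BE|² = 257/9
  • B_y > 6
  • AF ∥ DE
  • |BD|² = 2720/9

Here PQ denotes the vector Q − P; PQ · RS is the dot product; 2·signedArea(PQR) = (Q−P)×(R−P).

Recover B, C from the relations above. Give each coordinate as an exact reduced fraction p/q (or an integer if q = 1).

B = (4/3, 20/3)
C = (1/2, 18)

1. C_x = 1/2  [C is the midpoint of DE]
2. C_y = 18  [C is the midpoint of DE]
   → C = (1/2, 18)
3. B_x = 4/3  [BC · ED = 821/6 ∩ 2·signedArea(CFB) = -1/3]
4. B_y = 20/3  [BC · ED = 821/6 ∩ 2·signedArea(CFB) = -1/3]
   → B = (4/3, 20/3)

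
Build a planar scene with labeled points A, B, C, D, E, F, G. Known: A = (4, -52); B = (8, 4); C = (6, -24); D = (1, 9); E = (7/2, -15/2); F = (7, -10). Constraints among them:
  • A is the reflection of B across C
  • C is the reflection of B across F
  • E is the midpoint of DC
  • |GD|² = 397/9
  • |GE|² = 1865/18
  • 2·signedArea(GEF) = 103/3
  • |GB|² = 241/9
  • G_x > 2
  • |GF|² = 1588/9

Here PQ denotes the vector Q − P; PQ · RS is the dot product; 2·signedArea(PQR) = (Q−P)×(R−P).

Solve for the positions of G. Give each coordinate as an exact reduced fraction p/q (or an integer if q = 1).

1. G_x = 3  [line 5/2·x + 7/2·y + -101/6 = 0 ∩ |GD|² = 397/9]
2. G_y = 8/3  [line 5/2·x + 7/2·y + -101/6 = 0 ∩ |GD|² = 397/9]
   → G = (3, 8/3)

G = (3, 8/3)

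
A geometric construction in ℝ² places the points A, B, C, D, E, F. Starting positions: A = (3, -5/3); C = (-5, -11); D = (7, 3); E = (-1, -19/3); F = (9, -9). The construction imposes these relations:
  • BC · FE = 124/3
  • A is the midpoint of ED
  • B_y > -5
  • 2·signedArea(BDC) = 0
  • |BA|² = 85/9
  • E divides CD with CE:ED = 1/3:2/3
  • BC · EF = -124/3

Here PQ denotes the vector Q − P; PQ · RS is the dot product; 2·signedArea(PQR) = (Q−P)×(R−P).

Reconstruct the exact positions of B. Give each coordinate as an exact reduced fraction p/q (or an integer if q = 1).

1. B_x = 1  [2·signedArea(BDC) = 0 ∩ BC · EF = -124/3]
2. B_y = -4  [2·signedArea(BDC) = 0 ∩ BC · EF = -124/3]
   → B = (1, -4)

B = (1, -4)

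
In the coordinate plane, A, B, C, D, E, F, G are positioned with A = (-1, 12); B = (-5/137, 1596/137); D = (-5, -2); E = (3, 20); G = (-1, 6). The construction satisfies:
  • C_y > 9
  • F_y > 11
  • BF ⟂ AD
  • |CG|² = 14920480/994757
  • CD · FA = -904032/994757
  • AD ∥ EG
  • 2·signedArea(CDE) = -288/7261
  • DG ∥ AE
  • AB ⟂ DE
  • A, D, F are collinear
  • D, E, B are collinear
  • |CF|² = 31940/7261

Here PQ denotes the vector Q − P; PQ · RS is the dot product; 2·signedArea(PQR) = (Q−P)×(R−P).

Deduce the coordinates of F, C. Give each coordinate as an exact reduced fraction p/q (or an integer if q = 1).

C = (-4977/7261, 71594/7261)
F = (-7405/7261, 86628/7261)

1. F_x = -7405/7261  [A, D, F are collinear ∩ BF ⟂ AD]
2. F_y = 86628/7261  [A, D, F are collinear ∩ BF ⟂ AD]
   → F = (-7405/7261, 86628/7261)
3. C_x = -4977/7261  [CD · FA = -904032/994757 ∩ 2·signedArea(CDE) = -288/7261]
4. C_y = 71594/7261  [CD · FA = -904032/994757 ∩ 2·signedArea(CDE) = -288/7261]
   → C = (-4977/7261, 71594/7261)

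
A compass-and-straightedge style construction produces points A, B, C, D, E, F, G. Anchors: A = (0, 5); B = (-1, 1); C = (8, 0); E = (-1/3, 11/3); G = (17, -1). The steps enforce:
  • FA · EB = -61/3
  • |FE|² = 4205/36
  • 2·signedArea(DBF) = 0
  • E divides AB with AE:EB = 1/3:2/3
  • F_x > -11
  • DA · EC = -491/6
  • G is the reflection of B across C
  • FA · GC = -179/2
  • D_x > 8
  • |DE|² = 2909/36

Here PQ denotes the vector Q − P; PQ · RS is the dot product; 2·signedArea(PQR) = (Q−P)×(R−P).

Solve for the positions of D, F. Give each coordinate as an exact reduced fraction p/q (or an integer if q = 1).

1. D_x = 17/2  [line -25/3·x + 11/3·y + 127/2 = 0 ∩ |DE|² = 2909/36]
2. D_y = 2  [line -25/3·x + 11/3·y + 127/2 = 0 ∩ |DE|² = 2909/36]
   → D = (17/2, 2)
3. F_x = -21/2  [2·signedArea(DBF) = 0 ∩ FA · GC = -179/2]
4. F_y = 0  [2·signedArea(DBF) = 0 ∩ FA · GC = -179/2]
   → F = (-21/2, 0)

D = (17/2, 2)
F = (-21/2, 0)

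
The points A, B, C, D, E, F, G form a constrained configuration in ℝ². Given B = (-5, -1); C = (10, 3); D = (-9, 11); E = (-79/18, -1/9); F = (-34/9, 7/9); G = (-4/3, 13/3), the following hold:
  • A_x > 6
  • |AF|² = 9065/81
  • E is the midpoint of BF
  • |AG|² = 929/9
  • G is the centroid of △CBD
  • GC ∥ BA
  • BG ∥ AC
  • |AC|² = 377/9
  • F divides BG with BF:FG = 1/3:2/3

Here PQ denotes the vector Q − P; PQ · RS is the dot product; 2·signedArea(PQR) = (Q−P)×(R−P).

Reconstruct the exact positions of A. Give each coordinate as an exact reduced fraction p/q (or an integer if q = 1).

A = (19/3, -7/3)

1. A_x = 19/3  [BG ∥ AC ∩ GC ∥ BA]
2. A_y = -7/3  [BG ∥ AC ∩ GC ∥ BA]
   → A = (19/3, -7/3)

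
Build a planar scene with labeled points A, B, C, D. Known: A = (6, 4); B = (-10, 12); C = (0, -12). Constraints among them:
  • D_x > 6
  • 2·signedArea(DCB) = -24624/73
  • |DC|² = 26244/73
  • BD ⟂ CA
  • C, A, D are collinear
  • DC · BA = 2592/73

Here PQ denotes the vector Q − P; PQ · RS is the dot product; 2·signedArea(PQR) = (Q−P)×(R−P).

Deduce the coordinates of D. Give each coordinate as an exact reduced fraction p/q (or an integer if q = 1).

1. D_x = 486/73  [C, A, D are collinear ∩ BD ⟂ CA]
2. D_y = 420/73  [C, A, D are collinear ∩ BD ⟂ CA]
   → D = (486/73, 420/73)

D = (486/73, 420/73)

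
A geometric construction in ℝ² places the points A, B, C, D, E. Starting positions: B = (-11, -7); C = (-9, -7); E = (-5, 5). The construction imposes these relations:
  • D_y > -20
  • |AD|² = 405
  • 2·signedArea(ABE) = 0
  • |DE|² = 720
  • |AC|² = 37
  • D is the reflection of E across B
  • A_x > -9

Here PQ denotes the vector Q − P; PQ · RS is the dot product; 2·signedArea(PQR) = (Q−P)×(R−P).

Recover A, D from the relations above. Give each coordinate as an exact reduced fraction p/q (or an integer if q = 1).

A = (-8, -1)
D = (-17, -19)

1. A_x = -8  [line -12·x + 6·y + -90 = 0 ∩ |AC|² = 37]
2. A_y = -1  [line -12·x + 6·y + -90 = 0 ∩ |AC|² = 37]
   → A = (-8, -1)
3. D_x = -17  [D is the reflection of E across B]
4. D_y = -19  [D is the reflection of E across B]
   → D = (-17, -19)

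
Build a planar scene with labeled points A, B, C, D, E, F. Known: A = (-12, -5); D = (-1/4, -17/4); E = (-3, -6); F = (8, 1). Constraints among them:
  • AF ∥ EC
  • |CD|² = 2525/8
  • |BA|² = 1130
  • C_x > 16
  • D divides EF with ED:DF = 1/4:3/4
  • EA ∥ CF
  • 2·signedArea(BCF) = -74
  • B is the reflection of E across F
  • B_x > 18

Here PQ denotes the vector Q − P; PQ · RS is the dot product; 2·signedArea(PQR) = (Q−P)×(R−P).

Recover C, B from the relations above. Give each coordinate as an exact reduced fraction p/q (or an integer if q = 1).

1. C_x = 17  [EA ∥ CF ∩ AF ∥ EC]
2. C_y = 0  [EA ∥ CF ∩ AF ∥ EC]
   → C = (17, 0)
3. B_x = 19  [B is the reflection of E across F]
4. B_y = 8  [B is the reflection of E across F]
   → B = (19, 8)

B = (19, 8)
C = (17, 0)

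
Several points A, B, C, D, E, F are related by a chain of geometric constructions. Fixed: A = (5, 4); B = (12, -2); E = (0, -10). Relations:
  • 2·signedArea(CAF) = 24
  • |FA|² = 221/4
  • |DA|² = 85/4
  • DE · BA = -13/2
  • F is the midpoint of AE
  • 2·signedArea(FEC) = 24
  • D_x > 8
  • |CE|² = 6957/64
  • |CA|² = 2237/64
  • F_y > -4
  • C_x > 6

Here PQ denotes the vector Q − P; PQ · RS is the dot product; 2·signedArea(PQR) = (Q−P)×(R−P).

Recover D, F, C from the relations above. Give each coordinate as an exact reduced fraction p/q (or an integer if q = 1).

C = (51/8, -7/4)
D = (17/2, 1)
F = (5/2, -3)

1. D_x = 17/2  [line 7·x + -6·y + -107/2 = 0 ∩ |DA|² = 85/4]
2. D_y = 1  [line 7·x + -6·y + -107/2 = 0 ∩ |DA|² = 85/4]
   → D = (17/2, 1)
3. F_x = 5/2  [F is the midpoint of AE]
4. F_y = -3  [F is the midpoint of AE]
   → F = (5/2, -3)
5. C_x = 51/8  [line 7·x + -5/2·y + -49 = 0 ∩ |CE|² = 6957/64]
6. C_y = -7/4  [line 7·x + -5/2·y + -49 = 0 ∩ |CE|² = 6957/64]
   → C = (51/8, -7/4)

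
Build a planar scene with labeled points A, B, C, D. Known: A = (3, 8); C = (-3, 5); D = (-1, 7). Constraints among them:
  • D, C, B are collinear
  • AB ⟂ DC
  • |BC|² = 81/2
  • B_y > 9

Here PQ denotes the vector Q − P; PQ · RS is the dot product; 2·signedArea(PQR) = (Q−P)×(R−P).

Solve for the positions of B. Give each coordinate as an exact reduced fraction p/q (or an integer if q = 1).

1. B_x = 3/2  [D, C, B are collinear ∩ AB ⟂ DC]
2. B_y = 19/2  [D, C, B are collinear ∩ AB ⟂ DC]
   → B = (3/2, 19/2)

B = (3/2, 19/2)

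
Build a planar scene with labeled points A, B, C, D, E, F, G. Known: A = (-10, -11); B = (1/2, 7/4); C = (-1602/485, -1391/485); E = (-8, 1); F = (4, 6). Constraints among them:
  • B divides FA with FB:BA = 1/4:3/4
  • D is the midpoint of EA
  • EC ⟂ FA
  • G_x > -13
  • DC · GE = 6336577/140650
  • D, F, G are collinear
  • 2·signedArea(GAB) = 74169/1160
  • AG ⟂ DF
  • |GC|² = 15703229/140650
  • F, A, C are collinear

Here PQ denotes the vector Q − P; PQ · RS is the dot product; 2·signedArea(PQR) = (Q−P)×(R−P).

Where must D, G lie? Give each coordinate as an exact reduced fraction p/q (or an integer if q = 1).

1. D_x = -9  [D is the midpoint of EA]
2. D_y = -5  [D is the midpoint of EA]
   → D = (-9, -5)
3. G_x = -3637/290  [D, F, G are collinear ∩ AG ⟂ DF]
4. G_y = -2319/290  [D, F, G are collinear ∩ AG ⟂ DF]
   → G = (-3637/290, -2319/290)

D = (-9, -5)
G = (-3637/290, -2319/290)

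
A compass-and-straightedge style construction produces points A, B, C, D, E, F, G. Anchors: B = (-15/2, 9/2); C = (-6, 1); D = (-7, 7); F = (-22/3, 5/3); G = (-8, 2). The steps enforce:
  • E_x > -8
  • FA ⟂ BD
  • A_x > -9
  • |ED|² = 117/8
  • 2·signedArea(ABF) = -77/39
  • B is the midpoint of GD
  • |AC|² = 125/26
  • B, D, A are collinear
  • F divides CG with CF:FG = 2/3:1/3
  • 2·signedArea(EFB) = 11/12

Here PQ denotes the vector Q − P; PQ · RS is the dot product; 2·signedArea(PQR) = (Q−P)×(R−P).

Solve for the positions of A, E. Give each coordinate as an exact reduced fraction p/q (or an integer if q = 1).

1. A_x = -209/26  [B, D, A are collinear ∩ FA ⟂ BD]
2. A_y = 47/26  [B, D, A are collinear ∩ FA ⟂ BD]
   → A = (-209/26, 47/26)
3. E_x = -31/4  [line -17/6·x + -1/6·y + -257/12 = 0 ∩ |ED|² = 117/8]
4. E_y = 13/4  [line -17/6·x + -1/6·y + -257/12 = 0 ∩ |ED|² = 117/8]
   → E = (-31/4, 13/4)

A = (-209/26, 47/26)
E = (-31/4, 13/4)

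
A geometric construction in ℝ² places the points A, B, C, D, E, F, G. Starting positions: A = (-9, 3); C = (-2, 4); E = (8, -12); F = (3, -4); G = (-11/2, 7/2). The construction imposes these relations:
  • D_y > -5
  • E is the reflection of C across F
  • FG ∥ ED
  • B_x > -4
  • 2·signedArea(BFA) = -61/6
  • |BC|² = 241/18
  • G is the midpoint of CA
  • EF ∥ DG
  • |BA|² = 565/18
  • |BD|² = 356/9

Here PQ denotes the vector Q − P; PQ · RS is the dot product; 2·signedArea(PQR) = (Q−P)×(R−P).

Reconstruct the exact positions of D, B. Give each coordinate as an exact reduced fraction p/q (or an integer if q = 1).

1. D_x = -1/2  [EF ∥ DG ∩ FG ∥ ED]
2. D_y = -9/2  [EF ∥ DG ∩ FG ∥ ED]
   → D = (-1/2, -9/2)
3. B_x = -23/6  [line -7·x + -12·y + -101/6 = 0 ∩ |BA|² = 565/18]
4. B_y = 5/6  [line -7·x + -12·y + -101/6 = 0 ∩ |BA|² = 565/18]
   → B = (-23/6, 5/6)

B = (-23/6, 5/6)
D = (-1/2, -9/2)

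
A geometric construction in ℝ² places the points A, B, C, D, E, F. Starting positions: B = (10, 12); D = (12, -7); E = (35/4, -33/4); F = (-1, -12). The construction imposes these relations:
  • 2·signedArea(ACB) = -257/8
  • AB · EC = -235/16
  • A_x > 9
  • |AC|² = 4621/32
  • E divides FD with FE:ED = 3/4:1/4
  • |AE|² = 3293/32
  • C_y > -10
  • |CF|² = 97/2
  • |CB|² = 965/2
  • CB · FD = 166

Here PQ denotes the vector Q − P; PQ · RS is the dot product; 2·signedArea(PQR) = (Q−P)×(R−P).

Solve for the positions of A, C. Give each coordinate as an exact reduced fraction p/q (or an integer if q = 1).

A = (75/8, 15/8)
C = (11/2, -19/2)

1. C_x = 11/2  [line -13·x + -5·y + 24 = 0 ∩ |CF|² = 97/2]
2. C_y = -19/2  [line -13·x + -5·y + 24 = 0 ∩ |CF|² = 97/2]
   → C = (11/2, -19/2)
3. A_x = 75/8  [AB · EC = -235/16 ∩ 2·signedArea(ACB) = -257/8]
4. A_y = 15/8  [AB · EC = -235/16 ∩ 2·signedArea(ACB) = -257/8]
   → A = (75/8, 15/8)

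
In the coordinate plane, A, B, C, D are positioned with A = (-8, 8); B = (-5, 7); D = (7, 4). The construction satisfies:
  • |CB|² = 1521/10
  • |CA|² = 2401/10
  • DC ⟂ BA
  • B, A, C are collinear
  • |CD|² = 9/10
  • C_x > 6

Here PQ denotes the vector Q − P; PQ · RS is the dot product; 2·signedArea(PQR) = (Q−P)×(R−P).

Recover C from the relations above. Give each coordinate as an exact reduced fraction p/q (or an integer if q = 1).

1. C_x = 67/10  [B, A, C are collinear ∩ DC ⟂ BA]
2. C_y = 31/10  [B, A, C are collinear ∩ DC ⟂ BA]
   → C = (67/10, 31/10)

C = (67/10, 31/10)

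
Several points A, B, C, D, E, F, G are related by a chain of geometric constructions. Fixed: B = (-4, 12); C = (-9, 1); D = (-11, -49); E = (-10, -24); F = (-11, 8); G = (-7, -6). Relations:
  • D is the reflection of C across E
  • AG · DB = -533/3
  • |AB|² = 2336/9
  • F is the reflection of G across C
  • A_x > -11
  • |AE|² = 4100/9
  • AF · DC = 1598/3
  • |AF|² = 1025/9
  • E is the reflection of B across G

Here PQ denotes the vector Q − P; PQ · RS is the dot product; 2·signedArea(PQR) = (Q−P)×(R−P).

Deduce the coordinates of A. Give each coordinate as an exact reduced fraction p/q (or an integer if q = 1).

1. A_x = -32/3  [AG · DB = -533/3 ∩ AF · DC = 1598/3]
2. A_y = -8/3  [AG · DB = -533/3 ∩ AF · DC = 1598/3]
   → A = (-32/3, -8/3)

A = (-32/3, -8/3)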